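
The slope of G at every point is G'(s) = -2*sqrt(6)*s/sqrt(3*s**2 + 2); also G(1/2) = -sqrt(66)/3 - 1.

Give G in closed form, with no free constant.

G(s) = -(2*sqrt(6)*sqrt(3*s**2 + 2) + 3)/3

The substitution u = 2*s**2 + 4/3 works: G'(s) is exactly (dG/du)*(du/ds) for that inner function.
A general antiderivative is -2*sqrt(2*s**2 + 4/3) + C.
The condition gives C = -sqrt(66)/3 - 1 - (-sqrt(66)/3) = -1.
So G(s) = -(2*sqrt(6)*sqrt(3*s**2 + 2) + 3)/3.
Check: d/ds[-(2*sqrt(6)*sqrt(3*s**2 + 2) + 3)/3] = -2*sqrt(6)*s/sqrt(3*s**2 + 2) = G'(s).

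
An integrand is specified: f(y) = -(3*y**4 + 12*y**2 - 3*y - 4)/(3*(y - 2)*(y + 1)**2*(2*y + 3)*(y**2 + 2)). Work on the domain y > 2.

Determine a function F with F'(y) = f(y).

Factor the denominator (3*(y - 2)*(y + 1)**2*(2*y + 3)*(y**2 + 2)) and decompose: f = (173*y + 55)/(1377*(y**2 + 2)) + 1366/(357*(2*y + 3)) - 53/(27*(y + 1)) + 14/(27*(y + 1)**2) - 43/(567*(y - 2)); each piece integrates to a log, atan, or power term.
Check: d/dy[-43*log(y - 2)/567 - 53*log(y + 1)/27 + 683*log(y + 3/2)/357 + 173*log(y**2 + 2)/2754 + 55*sqrt(2)*atan(sqrt(2)*y/2)/2754 - 14/(27*y + 27)] = (-3*y**4 - 12*y**2 + 3*y + 4)/(6*y**6 + 9*y**5 - 6*y**4 - 21*y**3 - 54*y**2 - 78*y - 36), which equals f(y).

An antiderivative is F(y) = -43*log(y - 2)/567 - 53*log(y + 1)/27 + 683*log(y + 3/2)/357 + 173*log(y**2 + 2)/2754 + 55*sqrt(2)*atan(sqrt(2)*y/2)/2754 - 14/(27*y + 27).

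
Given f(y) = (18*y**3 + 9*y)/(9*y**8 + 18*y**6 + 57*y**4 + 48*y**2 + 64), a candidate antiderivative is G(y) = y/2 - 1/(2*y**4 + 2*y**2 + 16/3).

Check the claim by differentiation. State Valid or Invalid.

Invalid: d/dy[G] - f = 1/2, which is not 0.

d/dy[G] = (9*y**8 + 18*y**6 + 57*y**4 + 36*y**3 + 48*y**2 + 18*y + 64)/(18*y**8 + 36*y**6 + 114*y**4 + 96*y**2 + 128)
d/dy[G] - f(y) = 1/2 != 0.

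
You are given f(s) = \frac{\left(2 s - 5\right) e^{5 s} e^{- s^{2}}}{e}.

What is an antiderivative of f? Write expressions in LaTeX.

An antiderivative is F(s) = - \frac{e^{5 s} e^{- s^{2}}}{e}.

f matches the chain-rule pattern g'(h)*h' with inner function h(s) = - s^{2} + 5 s - 1; substituting u = h(s) collapses the integral.
Check: d/ds[- \frac{e^{5 s} e^{- s^{2}}}{e}] = \frac{\left(2 s e^{5 s} - 5 e^{5 s}\right) e^{- s^{2}}}{e}, which equals f(s).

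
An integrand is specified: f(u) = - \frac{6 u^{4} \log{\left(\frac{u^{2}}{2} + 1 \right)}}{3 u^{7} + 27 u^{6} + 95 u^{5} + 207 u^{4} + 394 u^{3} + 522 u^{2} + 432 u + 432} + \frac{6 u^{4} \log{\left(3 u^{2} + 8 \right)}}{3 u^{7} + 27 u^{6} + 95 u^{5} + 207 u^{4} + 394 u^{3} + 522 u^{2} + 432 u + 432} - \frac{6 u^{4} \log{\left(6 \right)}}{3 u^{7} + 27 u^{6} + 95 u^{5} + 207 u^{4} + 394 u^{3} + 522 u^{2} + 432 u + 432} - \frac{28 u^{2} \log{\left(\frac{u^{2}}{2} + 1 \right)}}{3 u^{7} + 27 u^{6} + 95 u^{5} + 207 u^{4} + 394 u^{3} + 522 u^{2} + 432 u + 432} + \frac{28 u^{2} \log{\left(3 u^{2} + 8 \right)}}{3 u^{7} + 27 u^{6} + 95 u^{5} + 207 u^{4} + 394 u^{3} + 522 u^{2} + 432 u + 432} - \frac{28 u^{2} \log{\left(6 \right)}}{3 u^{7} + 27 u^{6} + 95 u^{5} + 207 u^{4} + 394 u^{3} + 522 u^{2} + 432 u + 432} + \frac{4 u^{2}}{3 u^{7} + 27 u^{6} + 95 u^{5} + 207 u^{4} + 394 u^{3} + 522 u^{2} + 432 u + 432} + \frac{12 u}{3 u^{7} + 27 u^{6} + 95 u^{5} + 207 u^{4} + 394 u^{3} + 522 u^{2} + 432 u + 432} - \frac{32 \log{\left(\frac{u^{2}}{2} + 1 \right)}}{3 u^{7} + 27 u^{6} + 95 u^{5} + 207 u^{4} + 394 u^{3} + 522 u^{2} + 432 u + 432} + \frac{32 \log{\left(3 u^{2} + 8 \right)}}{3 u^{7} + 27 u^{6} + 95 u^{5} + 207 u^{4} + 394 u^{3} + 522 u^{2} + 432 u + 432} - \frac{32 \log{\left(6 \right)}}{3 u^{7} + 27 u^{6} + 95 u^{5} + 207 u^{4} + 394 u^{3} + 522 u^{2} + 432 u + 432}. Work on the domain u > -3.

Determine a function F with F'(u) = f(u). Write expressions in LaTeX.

An antiderivative is F(u) = \frac{\log{\left(\frac{u^{2}}{2} + 1 \right)} - \log{\left(3 u^{2} + 8 \right)} + \log{\left(6 \right)}}{u^{2} + 6 u + 9}.

Recognize the product-rule pattern: f = v'r + vr' with v = - \frac{1}{2 \left(u + 3\right)^{2}}, r = - 2 \log{\left(\frac{u^{2}}{2} + 1 \right)} + 2 \log{\left(\frac{u^{2}}{2} + \frac{4}{3} \right)}, so integration by parts undoes it.
Check: d/du[\frac{\log{\left(\frac{u^{2}}{2} + 1 \right)} - \log{\left(3 u^{2} + 8 \right)} + \log{\left(6 \right)}}{u^{2} + 6 u + 9}] = \frac{- 6 u^{4} \log{\left(\frac{u^{2}}{2} + 1 \right)} + 6 u^{4} \log{\left(3 u^{2} + 8 \right)} - 6 u^{4} \log{\left(6 \right)} - 28 u^{2} \log{\left(\frac{u^{2}}{2} + 1 \right)} + 28 u^{2} \log{\left(3 u^{2} + 8 \right)} - 28 u^{2} \log{\left(6 \right)} + 4 u^{2} + 12 u - 32 \log{\left(\frac{u^{2}}{2} + 1 \right)} + 32 \log{\left(3 u^{2} + 8 \right)} - 32 \log{\left(6 \right)}}{3 u^{7} + 27 u^{6} + 95 u^{5} + 207 u^{4} + 394 u^{3} + 522 u^{2} + 432 u + 432}, which equals f(u).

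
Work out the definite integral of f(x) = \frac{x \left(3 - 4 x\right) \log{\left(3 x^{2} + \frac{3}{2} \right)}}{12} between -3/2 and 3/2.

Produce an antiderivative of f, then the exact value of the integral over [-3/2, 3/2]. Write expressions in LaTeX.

Antiderivative: F(x) = - \frac{x^{3} \log{\left(3 x^{2} + \frac{3}{2} \right)}}{9} + \frac{2 x^{3}}{27} + \frac{x^{2} \log{\left(3 x^{2} + \frac{3}{2} \right)}}{8} - \frac{x^{2}}{8} - \frac{x}{9} + \frac{\log{\left(x^{2} + \frac{1}{2} \right)}}{16} + \frac{\sqrt{2} \operatorname{atan}{\left(\sqrt{2} x \right)}}{18}; value = - \frac{3 \log{\left(\frac{33}{4} \right)}}{4} + \frac{1}{6} + \frac{\sqrt{2} \operatorname{atan}{\left(\frac{3 \sqrt{2}}{2} \right)}}{9}

For F(x) to be correct the identity F'(x) - f(x) = 0 must hold.
F(x) = - \frac{x^{3} \log{\left(3 x^{2} + \frac{3}{2} \right)}}{9} + \frac{2 x^{3}}{27} + \frac{x^{2} \log{\left(3 x^{2} + \frac{3}{2} \right)}}{8} - \frac{x^{2}}{8} - \frac{x}{9} + \frac{\log{\left(x^{2} + \frac{1}{2} \right)}}{16} + \frac{\sqrt{2} \operatorname{atan}{\left(\sqrt{2} x \right)}}{18} is an antiderivative of f.
Check: d/dx[- \frac{x^{3} \log{\left(3 x^{2} + \frac{3}{2} \right)}}{9} + \frac{2 x^{3}}{27} + \frac{x^{2} \log{\left(3 x^{2} + \frac{3}{2} \right)}}{8} - \frac{x^{2}}{8} - \frac{x}{9} + \frac{\log{\left(x^{2} + \frac{1}{2} \right)}}{16} + \frac{\sqrt{2} \operatorname{atan}{\left(\sqrt{2} x \right)}}{18}] = - \frac{x^{2} \log{\left(x^{2} + \frac{1}{2} \right)}}{3} - \frac{x^{2} \log{\left(3 \right)}}{3} + \frac{x \log{\left(x^{2} + \frac{1}{2} \right)}}{4} + \frac{x \log{\left(3 \right)}}{4}, which equals f(x).
F(3/2) = - \frac{19}{96} - \frac{3 \log{\left(\frac{33}{4} \right)}}{32} + \frac{\log{\left(\frac{11}{4} \right)}}{16} + \frac{\sqrt{2} \operatorname{atan}{\left(\frac{3 \sqrt{2}}{2} \right)}}{18}; F(-3/2) = - \frac{35}{96} - \frac{\sqrt{2} \operatorname{atan}{\left(\frac{3 \sqrt{2}}{2} \right)}}{18} + \frac{\log{\left(\frac{11}{4} \right)}}{16} + \frac{21 \log{\left(\frac{33}{4} \right)}}{32}.
Integral = F(3/2) - F(-3/2) = - \frac{3 \log{\left(\frac{33}{4} \right)}}{4} + \frac{1}{6} + \frac{\sqrt{2} \operatorname{atan}{\left(\frac{3 \sqrt{2}}{2} \right)}}{9}.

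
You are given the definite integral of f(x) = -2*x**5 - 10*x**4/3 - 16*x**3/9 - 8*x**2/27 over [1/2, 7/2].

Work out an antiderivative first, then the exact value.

f matches the chain-rule pattern g'(h)*h' with inner function h(x) = x**2 + 2*x/3; substituting u = h(x) collapses the integral.
F(x) = -x**6/3 - 2*x**5/3 - 4*x**4/9 - 8*x**3/81 is an antiderivative of f.
Check: d/dx[-x**6/3 - 2*x**5/3 - 4*x**4/9 - 8*x**3/81] = -2*x**5 - 10*x**4/3 - 16*x**3/9 - 8*x**2/27 = f(x).
F(7/2) = -5359375/5184; F(1/2) = -343/5184.
Integral = F(7/2) - F(1/2) = -74431/72.

Antiderivative: F(x) = -x**6/3 - 2*x**5/3 - 4*x**4/9 - 8*x**3/81; value = -74431/72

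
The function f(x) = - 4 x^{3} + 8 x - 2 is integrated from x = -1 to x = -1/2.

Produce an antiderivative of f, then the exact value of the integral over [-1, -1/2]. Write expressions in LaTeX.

Integrate term by term and add the pieces.
F(x) = x \left(- x^{3} + 4 x - 2\right) is an antiderivative of f.
Check: d/dx[x \left(- x^{3} + 4 x - 2\right)] = - 4 x^{3} + 8 x - 2 = f(x).
F(-1/2) = \frac{31}{16}; F(-1) = 5.
Integral = F(-1/2) - F(-1) = - \frac{49}{16}.

Antiderivative: F(x) = x \left(- x^{3} + 4 x - 2\right); value = - \frac{49}{16}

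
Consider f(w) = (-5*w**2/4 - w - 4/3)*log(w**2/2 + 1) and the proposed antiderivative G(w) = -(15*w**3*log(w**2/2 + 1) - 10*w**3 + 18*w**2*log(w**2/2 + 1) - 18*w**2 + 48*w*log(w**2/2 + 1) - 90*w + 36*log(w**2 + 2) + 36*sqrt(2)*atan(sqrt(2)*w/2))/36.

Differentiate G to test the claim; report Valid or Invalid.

d/dw[G] = -5*w**2*log(w**2/2 + 1)/4 - w*log(w**2/2 + 1) - 4*log(w**2/2 + 1)/3 + 3/2
d/dw[G] - f(w) = 3/2 != 0.

Invalid: d/dw[G] - f = 3/2, which is not 0.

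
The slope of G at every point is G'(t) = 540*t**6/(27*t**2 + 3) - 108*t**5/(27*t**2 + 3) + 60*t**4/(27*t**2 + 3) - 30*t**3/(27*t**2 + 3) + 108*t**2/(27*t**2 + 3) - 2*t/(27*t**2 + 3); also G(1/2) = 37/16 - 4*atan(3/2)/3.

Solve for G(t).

Integrate term by term and add the pieces.
A general antiderivative is 4*t**5 - t**4 - t**2/3 + 4*t - 4*atan(3*t)/3 - 5/3 + C.
The condition gives C = 37/16 - 4*atan(3/2)/3 - (5/16 - 4*atan(3/2)/3) = 2.
So G(t) = (12*t**5 - 3*t**4 - t**2 + 12*t - 4*atan(3*t) + 1)/3.
Check: d/dt[(12*t**5 - 3*t**4 - t**2 + 12*t - 4*atan(3*t) + 1)/3] = (540*t**6 - 108*t**5 + 60*t**4 - 30*t**3 + 108*t**2 - 2*t)/(27*t**2 + 3), which equals G'(t).

G(t) = (12*t**5 - 3*t**4 - t**2 + 12*t - 4*atan(3*t) + 1)/3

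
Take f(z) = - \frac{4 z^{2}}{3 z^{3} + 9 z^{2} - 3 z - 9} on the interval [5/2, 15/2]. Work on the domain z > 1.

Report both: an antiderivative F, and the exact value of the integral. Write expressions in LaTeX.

Factor the denominator (3 \left(z - 1\right) \left(z + 1\right) \left(z + 3\right)) and decompose: f = - \frac{3}{2 \left(z + 3\right)} + \frac{1}{3 \left(z + 1\right)} - \frac{1}{6 \left(z - 1\right)}; each piece integrates to a log, atan, or power term.
F(z) = - \frac{\log{\left(z - 1 \right)}}{6} + \frac{\log{\left(z + 1 \right)}}{3} - \frac{3 \log{\left(z + 3 \right)}}{2} is an antiderivative of f.
Check: d/dz[- \frac{\log{\left(z - 1 \right)}}{6} + \frac{\log{\left(z + 1 \right)}}{3} - \frac{3 \log{\left(z + 3 \right)}}{2}] = - \frac{4 z^{2}}{3 z^{3} + 9 z^{2} - 3 z - 9} = f(z).
F(15/2) = - \frac{3 \log{\left(\frac{21}{2} \right)}}{2} - \frac{\log{\left(\frac{13}{2} \right)}}{6} + \frac{\log{\left(\frac{17}{2} \right)}}{3}; F(5/2) = - \frac{3 \log{\left(\frac{11}{2} \right)}}{2} - \frac{\log{\left(\frac{3}{2} \right)}}{6} + \frac{\log{\left(\frac{7}{2} \right)}}{3}.
Integral = F(15/2) - F(5/2) = - \frac{3 \log{\left(\frac{21}{2} \right)}}{2} - \frac{\log{\left(\frac{7}{2} \right)}}{3} - \frac{\log{\left(\frac{13}{2} \right)}}{6} + \frac{\log{\left(\frac{3}{2} \right)}}{6} + \frac{\log{\left(\frac{17}{2} \right)}}{3} + \frac{3 \log{\left(\frac{11}{2} \right)}}{2}.

Antiderivative: F(z) = - \frac{\log{\left(z - 1 \right)}}{6} + \frac{\log{\left(z + 1 \right)}}{3} - \frac{3 \log{\left(z + 3 \right)}}{2}; value = - \frac{3 \log{\left(\frac{21}{2} \right)}}{2} - \frac{\log{\left(\frac{7}{2} \right)}}{3} - \frac{\log{\left(\frac{13}{2} \right)}}{6} + \frac{\log{\left(\frac{3}{2} \right)}}{6} + \frac{\log{\left(\frac{17}{2} \right)}}{3} + \frac{3 \log{\left(\frac{11}{2} \right)}}{2}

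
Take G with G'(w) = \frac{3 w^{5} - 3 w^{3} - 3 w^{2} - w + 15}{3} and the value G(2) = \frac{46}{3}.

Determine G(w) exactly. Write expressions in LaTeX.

G(w) = \frac{2 w^{6} - 3 w^{4} - 4 w^{3} - 2 w^{2} + 60 w + 24}{12}

Whatever form G(w) takes, its d/dw must return the stated G'(w).
A general antiderivative is \frac{w^{6}}{6} - \frac{w^{4}}{4} - \frac{w^{3}}{3} - \frac{w^{2}}{6} + 5 w + C.
The condition gives C = \frac{46}{3} - (\frac{40}{3}) = 2.
So G(w) = \frac{2 w^{6} - 3 w^{4} - 4 w^{3} - 2 w^{2} + 60 w + 24}{12}.
Check: d/dw[\frac{2 w^{6} - 3 w^{4} - 4 w^{3} - 2 w^{2} + 60 w + 24}{12}] = w^{5} - w^{3} - w^{2} - \frac{w}{3} + 5, which equals G'(w).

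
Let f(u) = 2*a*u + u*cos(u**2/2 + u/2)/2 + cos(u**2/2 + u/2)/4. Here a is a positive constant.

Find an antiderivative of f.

Integrate term by term and add the pieces.
Check: d/du[a*u**2 + sin(u**2/2 + u/2)/2] = 2*a*u + u*cos(u**2/2 + u/2)/2 + cos(u**2/2 + u/2)/4 = f(u).

An antiderivative is F(u) = a*u**2 + sin(u**2/2 + u/2)/2.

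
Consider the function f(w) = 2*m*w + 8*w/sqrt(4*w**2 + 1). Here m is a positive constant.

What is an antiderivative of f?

The integrand splits into summands that can be handled one at a time.
Check: d/dw[m*w**2 + 2*sqrt(4*w**2 + 1)] = (2*m*w*sqrt(4*w**2 + 1) + 8*w)/sqrt(4*w**2 + 1), which equals f(w).

An antiderivative is F(w) = m*w**2 + 2*sqrt(4*w**2 + 1).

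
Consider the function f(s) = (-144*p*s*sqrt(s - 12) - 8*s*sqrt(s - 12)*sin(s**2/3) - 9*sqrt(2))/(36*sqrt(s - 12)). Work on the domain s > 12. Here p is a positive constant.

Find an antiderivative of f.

An antiderivative is F(s) = -(12*p*s**2 + 3*sqrt(2)*sqrt(s - 12) - 2*cos(s**2/3))/6.

Differentiate the proposed F(s) back; it has to land on f(s) exactly.
Check: d/ds[-(12*p*s**2 + 3*sqrt(2)*sqrt(s - 12) - 2*cos(s**2/3))/6] = (-144*p*s*sqrt(s - 12) - 8*s*sqrt(s - 12)*sin(s**2/3) - 9*sqrt(2))/(36*sqrt(s - 12)) = f(s).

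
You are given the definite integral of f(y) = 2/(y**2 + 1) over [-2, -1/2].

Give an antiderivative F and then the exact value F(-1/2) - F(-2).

Antiderivative: F(y) = 2*atan(y); value = -2*atan(1/2) + 2*atan(2)

Whatever form F(y) takes, F'(y) = f(y) is non-negotiable.
F(y) = 2*atan(y) is an antiderivative of f.
Check: d/dy[2*atan(y)] = 2/(y**2 + 1) = f(y).
F(-1/2) = -2*atan(1/2); F(-2) = -2*atan(2).
Integral = F(-1/2) - F(-2) = -2*atan(1/2) + 2*atan(2).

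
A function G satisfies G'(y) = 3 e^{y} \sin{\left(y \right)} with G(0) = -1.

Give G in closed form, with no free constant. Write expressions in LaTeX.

The proposed G(y) is checked by its d/dy: the result must match the given G'(y).
A general antiderivative is \frac{3 e^{y} \sin{\left(y \right)}}{2} - \frac{3 e^{y} \cos{\left(y \right)}}{2} + C.
The condition gives C = -1 - (- \frac{3}{2}) = \frac{1}{2}.
So G(y) = \frac{3 e^{y} \sin{\left(y \right)}}{2} - \frac{3 e^{y} \cos{\left(y \right)}}{2} + \frac{1}{2}.
Check: d/dy[\frac{3 e^{y} \sin{\left(y \right)}}{2} - \frac{3 e^{y} \cos{\left(y \right)}}{2} + \frac{1}{2}] = 3 e^{y} \sin{\left(y \right)} = G'(y).

G(y) = \frac{3 e^{y} \sin{\left(y \right)}}{2} - \frac{3 e^{y} \cos{\left(y \right)}}{2} + \frac{1}{2}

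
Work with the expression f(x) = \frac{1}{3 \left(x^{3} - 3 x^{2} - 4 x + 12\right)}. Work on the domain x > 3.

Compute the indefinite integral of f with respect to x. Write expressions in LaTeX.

F(x) = \frac{\log{\left(x - 3 \right)}}{15} - \frac{\log{\left(x - 2 \right)}}{12} + \frac{\log{\left(x + 2 \right)}}{60} + C

Factor the denominator (3 \left(x - 3\right) \left(x - 2\right) \left(x + 2\right)) and decompose: f = \frac{1}{60 \left(x + 2\right)} - \frac{1}{12 \left(x - 2\right)} + \frac{1}{15 \left(x - 3\right)}; each piece integrates to a log, atan, or power term.
Check: d/dx[\frac{\log{\left(x - 3 \right)}}{15} - \frac{\log{\left(x - 2 \right)}}{12} + \frac{\log{\left(x + 2 \right)}}{60}] = \frac{1}{3 x^{3} - 9 x^{2} - 12 x + 36}, which equals f(x).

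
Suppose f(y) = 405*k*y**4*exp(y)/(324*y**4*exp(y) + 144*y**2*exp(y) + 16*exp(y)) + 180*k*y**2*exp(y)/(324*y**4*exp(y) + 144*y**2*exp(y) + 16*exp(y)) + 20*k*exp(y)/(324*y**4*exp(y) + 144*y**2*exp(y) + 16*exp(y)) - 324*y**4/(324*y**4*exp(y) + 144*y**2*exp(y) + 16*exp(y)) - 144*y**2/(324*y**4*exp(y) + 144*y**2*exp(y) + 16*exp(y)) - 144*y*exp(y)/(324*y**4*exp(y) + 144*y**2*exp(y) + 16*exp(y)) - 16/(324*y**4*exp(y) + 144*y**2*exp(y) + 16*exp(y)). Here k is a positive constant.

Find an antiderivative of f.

Integrate term by term and add the pieces.
Check: d/dy[(45*k*y**3*exp(y) + 10*k*y*exp(y) + 36*y**2 + 8*exp(y) + 8)/(36*y**2*exp(y) + 8*exp(y))] = (405*k*y**4*exp(y) + 180*k*y**2*exp(y) + 20*k*exp(y) - 324*y**4 - 144*y**2 - 144*y*exp(y) - 16)/(324*y**4*exp(y) + 144*y**2*exp(y) + 16*exp(y)), which equals f(y).

An antiderivative is F(y) = (45*k*y**3*exp(y) + 10*k*y*exp(y) + 36*y**2 + 8*exp(y) + 8)/(36*y**2*exp(y) + 8*exp(y)).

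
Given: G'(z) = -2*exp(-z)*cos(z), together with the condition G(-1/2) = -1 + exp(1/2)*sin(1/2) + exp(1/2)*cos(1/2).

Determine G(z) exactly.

For G(z) to be correct, d/dz[G] must agree with the stated G'(z) identically.
A general antiderivative is -exp(-z)*sin(z) + exp(-z)*cos(z) + C.
The condition gives C = -1 + exp(1/2)*sin(1/2) + exp(1/2)*cos(1/2) - (exp(1/2)*sin(1/2) + exp(1/2)*cos(1/2)) = -1.
So G(z) = (-exp(z) - sin(z) + cos(z))*exp(-z).
Check: d/dz[(-exp(z) - sin(z) + cos(z))*exp(-z)] = -2*exp(-z)*cos(z) = G'(z).

G(z) = (-exp(z) - sin(z) + cos(z))*exp(-z)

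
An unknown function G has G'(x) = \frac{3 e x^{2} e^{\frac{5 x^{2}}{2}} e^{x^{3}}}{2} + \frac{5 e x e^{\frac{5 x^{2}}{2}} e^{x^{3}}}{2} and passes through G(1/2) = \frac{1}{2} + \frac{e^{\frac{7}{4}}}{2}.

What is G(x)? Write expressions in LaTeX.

G(x) = \frac{e e^{\frac{5 x^{2}}{2}} e^{x^{3}}}{2} + \frac{1}{2}

G'(x) matches the chain-rule pattern g'(h)*h' with inner function h(x) = x^{3} + \frac{5 x^{2}}{2} + 1; substituting u = h(x) collapses the integral.
A general antiderivative is \frac{e^{x^{3} + \frac{5 x^{2}}{2} + 1}}{2} + C.
The condition gives C = \frac{1}{2} + \frac{e^{\frac{7}{4}}}{2} - (\frac{e^{\frac{7}{4}}}{2}) = \frac{1}{2}.
So G(x) = \frac{e e^{\frac{5 x^{2}}{2}} e^{x^{3}}}{2} + \frac{1}{2}.
Check: d/dx[\frac{e e^{\frac{5 x^{2}}{2}} e^{x^{3}}}{2} + \frac{1}{2}] = \frac{3 e x^{2} e^{\frac{5 x^{2}}{2}} e^{x^{3}}}{2} + \frac{5 e x e^{\frac{5 x^{2}}{2}} e^{x^{3}}}{2} = G'(x).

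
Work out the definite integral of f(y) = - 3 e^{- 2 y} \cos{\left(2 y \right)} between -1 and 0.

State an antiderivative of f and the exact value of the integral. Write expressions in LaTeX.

Antiderivative: F(y) = \frac{\left(- 3 \sin{\left(2 y \right)} + 3 \cos{\left(2 y \right)}\right) e^{- 2 y}}{4}; value = - \frac{3 e^{2} \sin{\left(2 \right)}}{4} + \frac{3}{4} - \frac{3 e^{2} \cos{\left(2 \right)}}{4}

Differentiate the proposed F(y) back; it has to land on f(y) exactly.
F(y) = \frac{\left(- 3 \sin{\left(2 y \right)} + 3 \cos{\left(2 y \right)}\right) e^{- 2 y}}{4} is an antiderivative of f.
Check: d/dy[\frac{\left(- 3 \sin{\left(2 y \right)} + 3 \cos{\left(2 y \right)}\right) e^{- 2 y}}{4}] = - 3 e^{- 2 y} \cos{\left(2 y \right)} = f(y).
F(0) = \frac{3}{4}; F(-1) = \frac{3 e^{2} \cos{\left(2 \right)}}{4} + \frac{3 e^{2} \sin{\left(2 \right)}}{4}.
Integral = F(0) - F(-1) = - \frac{3 e^{2} \sin{\left(2 \right)}}{4} + \frac{3}{4} - \frac{3 e^{2} \cos{\left(2 \right)}}{4}.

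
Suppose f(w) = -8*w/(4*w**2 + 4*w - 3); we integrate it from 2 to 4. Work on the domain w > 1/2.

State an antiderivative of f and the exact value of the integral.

Antiderivative: F(w) = -log(w - 1/2)/2 - 3*log(w + 3/2)/2; value = -3*log(11/2)/2 + log(3/2)/2 + log(7/2)

Factor the denominator ((2*w - 1)*(2*w + 3)) and decompose: f = -3/(2*w + 3) - 1/(2*w - 1); each piece integrates to a log, atan, or power term.
F(w) = -log(w - 1/2)/2 - 3*log(w + 3/2)/2 is an antiderivative of f.
Check: d/dw[-log(w - 1/2)/2 - 3*log(w + 3/2)/2] = -8*w/(4*w**2 + 4*w - 3) = f(w).
F(4) = -3*log(11/2)/2 - log(7/2)/2; F(2) = -3*log(7/2)/2 - log(3/2)/2.
Integral = F(4) - F(2) = -3*log(11/2)/2 + log(3/2)/2 + log(7/2).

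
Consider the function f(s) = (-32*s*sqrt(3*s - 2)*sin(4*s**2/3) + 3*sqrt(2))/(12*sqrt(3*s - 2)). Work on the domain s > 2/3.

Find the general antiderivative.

F(s) = sqrt(2)*(sqrt(3*s - 2) + 3*sqrt(2)*cos(4*s**2/3))/6 + C

An antiderivative F(s) passes only if d/ds[F] lands on f(s) exactly.
Check: d/ds[sqrt(2)*(sqrt(3*s - 2) + 3*sqrt(2)*cos(4*s**2/3))/6] = (-32*s*sqrt(3*s - 2)*sin(4*s**2/3) + 3*sqrt(2))/(12*sqrt(3*s - 2)) = f(s).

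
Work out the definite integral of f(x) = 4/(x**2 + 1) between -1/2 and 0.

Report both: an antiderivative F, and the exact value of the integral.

Any candidate F(x) must reproduce f(x) exactly when differentiated.
F(x) = 4*atan(x) is an antiderivative of f.
Check: d/dx[4*atan(x)] = 4/(x**2 + 1) = f(x).
F(0) = 0; F(-1/2) = -4*atan(1/2).
Integral = F(0) - F(-1/2) = 4*atan(1/2).

Antiderivative: F(x) = 4*atan(x); value = 4*atan(1/2)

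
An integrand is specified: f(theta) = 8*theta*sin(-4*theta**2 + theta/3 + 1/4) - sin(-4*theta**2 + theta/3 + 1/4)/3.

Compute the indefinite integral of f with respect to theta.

f matches the chain-rule pattern g'(h)*h' with inner function h(theta) = -4*theta**2 + theta/3 + 1/4; substituting u = h(theta) collapses the integral.
Check: d/dtheta[cos(-4*theta**2 + theta/3 + 1/4)] = 8*theta*sin(-4*theta**2 + theta/3 + 1/4) - sin(-4*theta**2 + theta/3 + 1/4)/3 = f(theta).

F(theta) = cos(-4*theta**2 + theta/3 + 1/4) + C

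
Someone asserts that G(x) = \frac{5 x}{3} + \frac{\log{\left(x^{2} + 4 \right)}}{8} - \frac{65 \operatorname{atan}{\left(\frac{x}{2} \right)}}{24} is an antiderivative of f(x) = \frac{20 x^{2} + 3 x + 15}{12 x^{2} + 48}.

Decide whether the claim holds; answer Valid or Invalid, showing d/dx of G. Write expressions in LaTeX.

d/dx[G] = \frac{20 x^{2} + 3 x + 15}{12 x^{2} + 48}
This equals f(x) exactly, so the claim holds.

Valid - the claim checks out under differentiation.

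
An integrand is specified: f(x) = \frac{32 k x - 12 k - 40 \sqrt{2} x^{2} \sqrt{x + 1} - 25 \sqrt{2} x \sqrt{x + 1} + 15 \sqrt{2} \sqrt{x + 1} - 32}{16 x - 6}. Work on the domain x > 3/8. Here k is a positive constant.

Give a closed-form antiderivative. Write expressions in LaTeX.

An antiderivative is F(x) = 2 k x - x^{2} \sqrt{2 x + 2} - 2 x \sqrt{2 x + 2} - \sqrt{2 x + 2} - 2 \log{\left(4 x - \frac{3}{2} \right)}.

Recover f(x) by differentiating a candidate F(x); any mismatch rules it out.
Check: d/dx[2 k x - x^{2} \sqrt{2 x + 2} - 2 x \sqrt{2 x + 2} - \sqrt{2 x + 2} - 2 \log{\left(4 x - \frac{3}{2} \right)}] = \frac{32 k x \sqrt{x + 1} - 12 k \sqrt{x + 1} - 40 \sqrt{2} x^{3} - 65 \sqrt{2} x^{2} - 10 \sqrt{2} x - 32 \sqrt{x + 1} + 15 \sqrt{2}}{16 x \sqrt{x + 1} - 6 \sqrt{x + 1}}, which equals f(x).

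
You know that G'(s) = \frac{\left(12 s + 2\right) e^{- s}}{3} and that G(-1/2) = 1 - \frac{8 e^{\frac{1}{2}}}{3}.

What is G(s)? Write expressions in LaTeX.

G'(s) has the shape u'v + uv' for u = - 4 s - \frac{14}{3} and v = e^{- s} — it is the derivative of the product u*v.
A general antiderivative is \frac{\left(- 12 s - 14\right) e^{- s}}{3} + C.
The condition gives C = 1 - \frac{8 e^{\frac{1}{2}}}{3} - (- \frac{8 e^{\frac{1}{2}}}{3}) = 1.
So G(s) = - \frac{\left(12 s - 3 e^{s} + 14\right) e^{- s}}{3}.
Check: d/ds[- \frac{\left(12 s - 3 e^{s} + 14\right) e^{- s}}{3}] = \frac{\left(12 s + 2\right) e^{- s}}{3} = G'(s).

G(s) = - \frac{\left(12 s - 3 e^{s} + 14\right) e^{- s}}{3}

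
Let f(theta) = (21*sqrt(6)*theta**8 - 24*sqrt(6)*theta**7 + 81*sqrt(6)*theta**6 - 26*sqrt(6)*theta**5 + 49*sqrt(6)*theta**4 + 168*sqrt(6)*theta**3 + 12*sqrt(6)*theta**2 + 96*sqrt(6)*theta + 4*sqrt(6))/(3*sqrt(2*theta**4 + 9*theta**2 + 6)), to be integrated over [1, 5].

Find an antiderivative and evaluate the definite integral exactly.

Antiderivative: F(theta) = sqrt(6)*theta*sqrt(2*theta**4 + 9*theta**2 + 6)*(9*theta**4 - 12*theta**3 + 48*theta + 4)/18; value = -49*sqrt(102)/18 + 21845*sqrt(8886)/18

f has the shape u'v + uv' for u = -4*sqrt(theta**4/3 + 3*theta**2/2 + 1) and v = -3*theta**5/4 + theta**4 - 4*theta**2 - theta/3 — it is the derivative of the product u*v.
F(theta) = sqrt(6)*theta*sqrt(2*theta**4 + 9*theta**2 + 6)*(9*theta**4 - 12*theta**3 + 48*theta + 4)/18 is an antiderivative of f.
Check: d/dtheta[sqrt(6)*theta*sqrt(2*theta**4 + 9*theta**2 + 6)*(9*theta**4 - 12*theta**3 + 48*theta + 4)/18] = (21*sqrt(6)*theta**8 - 24*sqrt(6)*theta**7 + 81*sqrt(6)*theta**6 - 26*sqrt(6)*theta**5 + 49*sqrt(6)*theta**4 + 168*sqrt(6)*theta**3 + 12*sqrt(6)*theta**2 + 96*sqrt(6)*theta + 4*sqrt(6))/(3*sqrt(2*theta**4 + 9*theta**2 + 6)) = f(theta).
F(5) = 21845*sqrt(8886)/18; F(1) = 49*sqrt(102)/18.
Integral = F(5) - F(1) = -49*sqrt(102)/18 + 21845*sqrt(8886)/18.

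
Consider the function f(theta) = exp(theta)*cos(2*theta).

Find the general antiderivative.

F(theta) = 2*exp(theta)*sin(2*theta)/5 + exp(theta)*cos(2*theta)/5 + C

Differentiate the proposed F(theta) back; it has to land on f(theta) exactly.
Check: d/dtheta[2*exp(theta)*sin(2*theta)/5 + exp(theta)*cos(2*theta)/5] = exp(theta)*cos(2*theta) = f(theta).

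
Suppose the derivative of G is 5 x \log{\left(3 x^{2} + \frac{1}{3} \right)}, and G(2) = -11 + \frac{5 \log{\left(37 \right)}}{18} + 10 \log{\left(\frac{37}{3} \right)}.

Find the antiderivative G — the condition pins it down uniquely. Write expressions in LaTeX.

G(x) = \frac{5 x^{2} \log{\left(3 x^{2} + \frac{1}{3} \right)}}{2} - \frac{5 x^{2}}{2} + \frac{5 \log{\left(9 x^{2} + 1 \right)}}{18} - 1

A first test for any G(x): its x-derivative must equal the given G'(x).
A general antiderivative is \frac{5 x^{2} \log{\left(3 x^{2} + \frac{1}{3} \right)}}{2} - \frac{5 x^{2}}{2} + \frac{5 \log{\left(9 x^{2} + 1 \right)}}{18} + C.
The condition gives C = -11 + \frac{5 \log{\left(37 \right)}}{18} + 10 \log{\left(\frac{37}{3} \right)} - (-10 + \frac{5 \log{\left(37 \right)}}{18} + 10 \log{\left(\frac{37}{3} \right)}) = -1.
So G(x) = \frac{5 x^{2} \log{\left(3 x^{2} + \frac{1}{3} \right)}}{2} - \frac{5 x^{2}}{2} + \frac{5 \log{\left(9 x^{2} + 1 \right)}}{18} - 1.
Check: d/dx[\frac{5 x^{2} \log{\left(3 x^{2} + \frac{1}{3} \right)}}{2} - \frac{5 x^{2}}{2} + \frac{5 \log{\left(9 x^{2} + 1 \right)}}{18} - 1] = 5 x \log{\left(3 x^{2} + \frac{1}{3} \right)} = G'(x).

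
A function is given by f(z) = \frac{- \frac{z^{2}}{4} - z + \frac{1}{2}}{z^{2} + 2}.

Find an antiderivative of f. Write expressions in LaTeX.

An antiderivative is F(z) = - \frac{z}{4} - \frac{\log{\left(z^{2} + 2 \right)}}{2} + \frac{\sqrt{2} \operatorname{atan}{\left(\frac{\sqrt{2} z}{2} \right)}}{2}.

Any candidate F(z) must reproduce f(z) exactly when differentiated.
Check: d/dz[- \frac{z}{4} - \frac{\log{\left(z^{2} + 2 \right)}}{2} + \frac{\sqrt{2} \operatorname{atan}{\left(\frac{\sqrt{2} z}{2} \right)}}{2}] = \frac{- z^{2} - 4 z + 2}{4 z^{2} + 8}, which equals f(z).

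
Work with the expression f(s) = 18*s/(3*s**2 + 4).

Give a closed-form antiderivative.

An antiderivative is F(s) = 3*log(s**2 + 4/3).

f matches the chain-rule pattern g'(h)*h' with inner function h(s) = s**2 + 4/3; substituting u = h(s) collapses the integral.
Check: d/ds[3*log(s**2 + 4/3)] = 18*s/(3*s**2 + 4) = f(s).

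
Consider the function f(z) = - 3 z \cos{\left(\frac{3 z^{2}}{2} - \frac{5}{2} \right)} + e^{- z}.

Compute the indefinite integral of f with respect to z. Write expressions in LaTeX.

F(z) = \left(- e^{z} \sin{\left(\frac{3 z^{2}}{2} - \frac{5}{2} \right)} - 1\right) e^{- z} + C

The integrand splits into summands that can be handled one at a time.
Check: d/dz[\left(- e^{z} \sin{\left(\frac{3 z^{2}}{2} - \frac{5}{2} \right)} - 1\right) e^{- z}] = \left(- 3 z e^{z} \cos{\left(\frac{3 z^{2}}{2} - \frac{5}{2} \right)} + 1\right) e^{- z}, which equals f(z).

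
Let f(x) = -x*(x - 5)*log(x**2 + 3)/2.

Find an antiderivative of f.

An antiderivative is F(x) = -(6*x**3*log(x**2 + 3) - 4*x**3 - 45*x**2*log(x**2 + 3) + 45*x**2 + 36*x - 135*log(x**2 + 3) - 36*sqrt(3)*atan(sqrt(3)*x/3))/36.

For F(x) to be correct the identity F'(x) - f(x) = 0 must hold.
Check: d/dx[-(6*x**3*log(x**2 + 3) - 4*x**3 - 45*x**2*log(x**2 + 3) + 45*x**2 + 36*x - 135*log(x**2 + 3) - 36*sqrt(3)*atan(sqrt(3)*x/3))/36] = -x**2*log(x**2 + 3)/2 + 5*x*log(x**2 + 3)/2, which equals f(x).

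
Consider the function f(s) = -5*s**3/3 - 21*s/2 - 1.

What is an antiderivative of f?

An antiderivative is F(s) = -5*s**4/12 - 21*s**2/4 - s.

Integrate term by term and add the pieces.
Check: d/ds[-5*s**4/12 - 21*s**2/4 - s] = -5*s**3/3 - 21*s/2 - 1 = f(s).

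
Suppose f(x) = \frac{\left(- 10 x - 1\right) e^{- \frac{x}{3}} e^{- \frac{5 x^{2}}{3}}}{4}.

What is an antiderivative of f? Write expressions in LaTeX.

f matches the chain-rule pattern g'(h)*h' with inner function h(x) = - \frac{5 x^{2}}{3} - \frac{x}{3}; substituting u = h(x) collapses the integral.
Check: d/dx[\frac{3 e^{- \frac{x}{3}} e^{- \frac{5 x^{2}}{3}}}{4}] = \frac{\left(- 10 x - 1\right) e^{- \frac{x}{3}} e^{- \frac{5 x^{2}}{3}}}{4} = f(x).

An antiderivative is F(x) = \frac{3 e^{- \frac{x}{3}} e^{- \frac{5 x^{2}}{3}}}{4}.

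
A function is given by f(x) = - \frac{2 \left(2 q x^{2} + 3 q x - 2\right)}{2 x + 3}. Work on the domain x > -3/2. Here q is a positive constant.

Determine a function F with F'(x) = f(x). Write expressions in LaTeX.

Differentiate the proposed F(x) back; it has to land on f(x) exactly.
Check: d/dx[- q x^{2} + 2 \log{\left(x + \frac{3}{2} \right)}] = \frac{- 4 q x^{2} - 6 q x + 4}{2 x + 3}, which equals f(x).

An antiderivative is F(x) = - q x^{2} + 2 \log{\left(x + \frac{3}{2} \right)}.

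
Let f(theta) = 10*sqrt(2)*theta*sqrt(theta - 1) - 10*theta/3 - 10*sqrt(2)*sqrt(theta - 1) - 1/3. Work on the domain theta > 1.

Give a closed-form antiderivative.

An antiderivative is F(theta) = (12*sqrt(2)*theta**2*sqrt(theta - 1) - 5*theta**2 - 24*sqrt(2)*theta*sqrt(theta - 1) - theta + 12*sqrt(2)*sqrt(theta - 1))/3.

The integrand splits into summands that can be handled one at a time.
Check: d/dtheta[(12*sqrt(2)*theta**2*sqrt(theta - 1) - 5*theta**2 - 24*sqrt(2)*theta*sqrt(theta - 1) - theta + 12*sqrt(2)*sqrt(theta - 1))/3] = (30*sqrt(2)*theta**2 - 10*theta*sqrt(theta - 1) - 60*sqrt(2)*theta - sqrt(theta - 1) + 30*sqrt(2))/(3*sqrt(theta - 1)), which equals f(theta).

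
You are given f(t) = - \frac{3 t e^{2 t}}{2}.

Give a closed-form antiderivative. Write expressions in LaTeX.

An antiderivative is F(t) = - \frac{3 \left(2 t - 1\right) e^{2 t}}{8}.

f has the shape u'v + uv' for u = \frac{3}{8} - \frac{3 t}{4} and v = e^{2 t} — it is the derivative of the product u*v.
Check: d/dt[- \frac{3 \left(2 t - 1\right) e^{2 t}}{8}] = - \frac{3 t e^{2 t}}{2} = f(t).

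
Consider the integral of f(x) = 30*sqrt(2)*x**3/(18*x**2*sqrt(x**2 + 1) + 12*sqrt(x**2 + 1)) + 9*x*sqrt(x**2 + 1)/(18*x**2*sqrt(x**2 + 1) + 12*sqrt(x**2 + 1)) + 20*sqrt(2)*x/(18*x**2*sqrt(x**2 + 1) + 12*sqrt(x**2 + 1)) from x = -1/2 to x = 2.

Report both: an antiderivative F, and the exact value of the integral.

Antiderivative: F(x) = 5*sqrt(2*x**2 + 2)/3 + log(3*x**2/2 + 1)/4; value = -log(11/8)/4 + log(7)/4 + 5*sqrt(10)/6

The integrand splits into summands that can be handled one at a time.
F(x) = 5*sqrt(2*x**2 + 2)/3 + log(3*x**2/2 + 1)/4 is an antiderivative of f.
Check: d/dx[5*sqrt(2*x**2 + 2)/3 + log(3*x**2/2 + 1)/4] = (30*sqrt(2)*x**3 + 9*x*sqrt(x**2 + 1) + 20*sqrt(2)*x)/(18*x**2*sqrt(x**2 + 1) + 12*sqrt(x**2 + 1)), which equals f(x).
F(2) = log(7)/4 + 5*sqrt(10)/3; F(-1/2) = log(11/8)/4 + 5*sqrt(10)/6.
Integral = F(2) - F(-1/2) = -log(11/8)/4 + log(7)/4 + 5*sqrt(10)/6.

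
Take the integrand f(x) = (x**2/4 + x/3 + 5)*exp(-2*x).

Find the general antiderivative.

F(x) = (-6*x**2 - 14*x - 127)*exp(-2*x)/48 + C

f has the shape u'v + uv' for u = -x**2/8 - 7*x/24 - 127/48 and v = exp(-2*x) — it is the derivative of the product u*v.
Check: d/dx[(-6*x**2 - 14*x - 127)*exp(-2*x)/48] = (3*x**2 + 4*x + 60)*exp(-2*x)/12, which equals f(x).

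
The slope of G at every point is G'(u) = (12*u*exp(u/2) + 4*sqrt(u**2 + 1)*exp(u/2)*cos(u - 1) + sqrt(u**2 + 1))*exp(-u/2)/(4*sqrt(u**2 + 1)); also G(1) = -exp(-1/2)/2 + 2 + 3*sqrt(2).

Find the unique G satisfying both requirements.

G(u) = (6*sqrt(u**2 + 1)*exp(u/2) + 2*exp(u/2)*sin(u - 1) + 4*exp(u/2) - 1)*exp(-u/2)/2

Recover the given G'(u) by differentiating a candidate G(u); any mismatch rules it out.
A general antiderivative is 3*sqrt(u**2 + 1) + sin(u - 1) - exp(-u/2)/2 + C.
The condition gives C = -exp(-1/2)/2 + 2 + 3*sqrt(2) - (-exp(-1/2)/2 + 3*sqrt(2)) = 2.
So G(u) = (6*sqrt(u**2 + 1)*exp(u/2) + 2*exp(u/2)*sin(u - 1) + 4*exp(u/2) - 1)*exp(-u/2)/2.
Check: d/du[(6*sqrt(u**2 + 1)*exp(u/2) + 2*exp(u/2)*sin(u - 1) + 4*exp(u/2) - 1)*exp(-u/2)/2] = (12*u*exp(u/2) + 4*sqrt(u**2 + 1)*exp(u/2)*cos(u - 1) + sqrt(u**2 + 1))*exp(-u/2)/(4*sqrt(u**2 + 1)) = G'(u).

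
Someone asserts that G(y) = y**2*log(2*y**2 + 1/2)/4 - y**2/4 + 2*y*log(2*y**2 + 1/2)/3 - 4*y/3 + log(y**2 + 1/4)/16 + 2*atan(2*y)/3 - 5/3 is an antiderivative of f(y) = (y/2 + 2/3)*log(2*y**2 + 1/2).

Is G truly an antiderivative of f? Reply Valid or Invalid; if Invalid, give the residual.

Valid - the claim checks out under differentiation.

d/dy[G] = y*log(2*y**2 + 1/2)/2 + 2*log(2*y**2 + 1/2)/3
This equals f(y) exactly, so the claim holds.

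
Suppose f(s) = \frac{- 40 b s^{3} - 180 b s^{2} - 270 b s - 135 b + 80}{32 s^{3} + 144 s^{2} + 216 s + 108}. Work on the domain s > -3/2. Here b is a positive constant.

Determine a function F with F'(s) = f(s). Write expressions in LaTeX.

An antiderivative is F(s) = \frac{5 \left(- b s \left(2 s + 3\right)^{2} - 4\right)}{4 \left(2 s + 3\right)^{2}}.

Any candidate F(s) must reproduce f(s) exactly when differentiated.
Check: d/ds[\frac{5 \left(- b s \left(2 s + 3\right)^{2} - 4\right)}{4 \left(2 s + 3\right)^{2}}] = \frac{- 40 b s^{3} - 180 b s^{2} - 270 b s - 135 b + 80}{32 s^{3} + 144 s^{2} + 216 s + 108} = f(s).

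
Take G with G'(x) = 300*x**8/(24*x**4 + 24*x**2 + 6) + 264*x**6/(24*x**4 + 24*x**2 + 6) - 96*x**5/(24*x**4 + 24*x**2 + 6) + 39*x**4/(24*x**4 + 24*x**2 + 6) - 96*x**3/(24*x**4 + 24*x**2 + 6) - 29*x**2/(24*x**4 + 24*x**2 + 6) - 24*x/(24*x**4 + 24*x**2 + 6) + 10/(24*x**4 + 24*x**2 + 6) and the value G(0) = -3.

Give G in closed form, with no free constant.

G(x) = 5*x**5/2 - x**3/2 - 2*x**2 + 5*x/(6*x**2 + 3) - 3

Integrate term by term and add the pieces.
A general antiderivative is 5*x**5/2 - x**3/2 - 2*x**2 + 5*x/(3*(2*x**2 + 1)) - 4 + C.
The condition gives C = -3 - (-4) = 1.
So G(x) = 5*x**5/2 - x**3/2 - 2*x**2 + 5*x/(6*x**2 + 3) - 3.
Check: d/dx[5*x**5/2 - x**3/2 - 2*x**2 + 5*x/(6*x**2 + 3) - 3] = (300*x**8 + 264*x**6 - 96*x**5 + 39*x**4 - 96*x**3 - 29*x**2 - 24*x + 10)/(24*x**4 + 24*x**2 + 6), which equals G'(x).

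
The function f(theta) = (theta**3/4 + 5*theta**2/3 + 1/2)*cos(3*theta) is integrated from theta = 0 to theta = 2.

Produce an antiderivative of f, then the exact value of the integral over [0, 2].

A first test for any F(theta): its theta-derivative must equal f(theta) identically.
F(theta) = theta**3*sin(3*theta)/12 + 5*theta**2*sin(3*theta)/9 + theta**2*cos(3*theta)/12 - theta*sin(3*theta)/18 + 10*theta*cos(3*theta)/27 + 7*sin(3*theta)/162 - cos(3*theta)/54 is an antiderivative of f.
Check: d/dtheta[theta**3*sin(3*theta)/12 + 5*theta**2*sin(3*theta)/9 + theta**2*cos(3*theta)/12 - theta*sin(3*theta)/18 + 10*theta*cos(3*theta)/27 + 7*sin(3*theta)/162 - cos(3*theta)/54] = theta**3*cos(3*theta)/4 + 5*theta**2*cos(3*theta)/3 + cos(3*theta)/2, which equals f(theta).
F(2) = 457*sin(6)/162 + 19*cos(6)/18; F(0) = -1/54.
Integral = F(2) - F(0) = 457*sin(6)/162 + 1/54 + 19*cos(6)/18.

Antiderivative: F(theta) = theta**3*sin(3*theta)/12 + 5*theta**2*sin(3*theta)/9 + theta**2*cos(3*theta)/12 - theta*sin(3*theta)/18 + 10*theta*cos(3*theta)/27 + 7*sin(3*theta)/162 - cos(3*theta)/54; value = 457*sin(6)/162 + 1/54 + 19*cos(6)/18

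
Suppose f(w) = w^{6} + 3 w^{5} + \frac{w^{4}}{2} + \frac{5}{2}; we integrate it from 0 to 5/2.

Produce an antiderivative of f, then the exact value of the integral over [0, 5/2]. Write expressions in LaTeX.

Antiderivative: F(w) = \frac{w^{7}}{7} + \frac{w^{6}}{2} + \frac{w^{5}}{10} + \frac{5 w}{2}; value = \frac{100925}{448}

The integrand splits into summands that can be handled one at a time.
F(w) = \frac{w^{7}}{7} + \frac{w^{6}}{2} + \frac{w^{5}}{10} + \frac{5 w}{2} is an antiderivative of f.
Check: d/dw[\frac{w^{7}}{7} + \frac{w^{6}}{2} + \frac{w^{5}}{10} + \frac{5 w}{2}] = w^{6} + 3 w^{5} + \frac{w^{4}}{2} + \frac{5}{2} = f(w).
F(5/2) = \frac{100925}{448}; F(0) = 0.
Integral = F(5/2) - F(0) = \frac{100925}{448}.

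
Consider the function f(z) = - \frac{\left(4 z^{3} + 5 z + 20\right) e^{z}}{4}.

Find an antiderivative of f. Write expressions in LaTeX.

f has the shape u'v + uv' for u = - z^{3} + 3 z^{2} - \frac{29 z}{4} + \frac{9}{4} and v = e^{z} — it is the derivative of the product u*v.
Check: d/dz[- z^{3} e^{z} + 3 z^{2} e^{z} - \frac{29 z e^{z}}{4} + \frac{9 e^{z}}{4}] = - z^{3} e^{z} - \frac{5 z e^{z}}{4} - 5 e^{z}, which equals f(z).

An antiderivative is F(z) = - z^{3} e^{z} + 3 z^{2} e^{z} - \frac{29 z e^{z}}{4} + \frac{9 e^{z}}{4}.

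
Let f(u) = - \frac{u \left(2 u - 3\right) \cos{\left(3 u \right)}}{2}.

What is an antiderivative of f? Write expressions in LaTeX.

An antiderivative is F(u) = - \frac{u^{2} \sin{\left(3 u \right)}}{3} + \frac{u \sin{\left(3 u \right)}}{2} - \frac{2 u \cos{\left(3 u \right)}}{9} + \frac{2 \sin{\left(3 u \right)}}{27} + \frac{\cos{\left(3 u \right)}}{6}.

A candidate is checked by its d/du: the result must match f(u).
Check: d/du[- \frac{u^{2} \sin{\left(3 u \right)}}{3} + \frac{u \sin{\left(3 u \right)}}{2} - \frac{2 u \cos{\left(3 u \right)}}{9} + \frac{2 \sin{\left(3 u \right)}}{27} + \frac{\cos{\left(3 u \right)}}{6}] = - u^{2} \cos{\left(3 u \right)} + \frac{3 u \cos{\left(3 u \right)}}{2}, which equals f(u).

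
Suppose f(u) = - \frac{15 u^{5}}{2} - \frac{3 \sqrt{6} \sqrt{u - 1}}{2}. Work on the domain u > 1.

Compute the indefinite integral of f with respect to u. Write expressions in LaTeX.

The integrand splits into summands that can be handled one at a time.
Check: d/du[- \frac{5 u^{6}}{4} - \frac{4 \left(\frac{3 u}{2} - \frac{3}{2}\right)^{\frac{3}{2}}}{3}] = - \frac{15 u^{5}}{2} - \frac{3 \sqrt{6} \sqrt{u - 1}}{2} = f(u).

F(u) = - \frac{5 u^{6}}{4} - \frac{4 \left(\frac{3 u}{2} - \frac{3}{2}\right)^{\frac{3}{2}}}{3} + C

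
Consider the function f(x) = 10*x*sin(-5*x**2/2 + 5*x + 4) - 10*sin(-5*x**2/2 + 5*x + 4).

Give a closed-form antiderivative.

An antiderivative is F(x) = 2*cos(-5*x**2/2 + 5*x + 4).

The substitution u = -5*x**2/2 + 5*x + 4 works: f is exactly (dF/du)*(du/dx) for that inner function.
Check: d/dx[2*cos(-5*x**2/2 + 5*x + 4)] = 10*x*sin(-5*x**2/2 + 5*x + 4) - 10*sin(-5*x**2/2 + 5*x + 4) = f(x).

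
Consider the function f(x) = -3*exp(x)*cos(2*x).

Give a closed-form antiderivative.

Check any antiderivative F(x) by computing F'(x) and comparing it with f(x).
Check: d/dx[-6*exp(x)*sin(2*x)/5 - 3*exp(x)*cos(2*x)/5] = -3*exp(x)*cos(2*x) = f(x).

An antiderivative is F(x) = -6*exp(x)*sin(2*x)/5 - 3*exp(x)*cos(2*x)/5.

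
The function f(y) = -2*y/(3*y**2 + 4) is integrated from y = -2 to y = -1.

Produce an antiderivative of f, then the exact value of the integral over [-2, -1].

Antiderivative: F(y) = -log(3*y**2/2 + 2)/3; value = -log(7/2)/3 + log(8)/3

The substitution u = 3*y**2/2 + 2 works: f is exactly (dF/du)*(du/dy) for that inner function.
F(y) = -log(3*y**2/2 + 2)/3 is an antiderivative of f.
Check: d/dy[-log(3*y**2/2 + 2)/3] = -2*y/(3*y**2 + 4) = f(y).
F(-1) = -log(7/2)/3; F(-2) = -log(8)/3.
Integral = F(-1) - F(-2) = -log(7/2)/3 + log(8)/3.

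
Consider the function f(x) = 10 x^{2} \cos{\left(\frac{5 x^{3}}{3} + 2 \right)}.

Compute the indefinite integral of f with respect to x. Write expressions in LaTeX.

The substitution u = \frac{5 x^{3}}{3} + 2 works: f is exactly (dF/du)*(du/dx) for that inner function.
Check: d/dx[2 \sin{\left(\frac{5 x^{3}}{3} + 2 \right)}] = 10 x^{2} \cos{\left(\frac{5 x^{3}}{3} + 2 \right)} = f(x).

F(x) = 2 \sin{\left(\frac{5 x^{3}}{3} + 2 \right)} + C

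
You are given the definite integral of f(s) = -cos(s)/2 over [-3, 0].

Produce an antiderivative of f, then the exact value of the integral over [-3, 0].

Antiderivative: F(s) = -sin(s)/2; value = -sin(3)/2

Differentiate the proposed F(s) back; it has to land on f(s) exactly.
F(s) = -sin(s)/2 is an antiderivative of f.
Check: d/ds[-sin(s)/2] = -cos(s)/2 = f(s).
F(0) = 0; F(-3) = sin(3)/2.
Integral = F(0) - F(-3) = -sin(3)/2.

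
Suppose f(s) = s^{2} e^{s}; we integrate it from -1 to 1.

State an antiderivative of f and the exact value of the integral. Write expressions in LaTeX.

Antiderivative: F(s) = s^{2} e^{s} - 2 s e^{s} + 2 e^{s}; value = e - \frac{5}{e}

Recognize the product-rule pattern: f = u'v + uv' with u = s^{2} - 2 s + 2, v = e^{s}, so integration by parts undoes it.
F(s) = s^{2} e^{s} - 2 s e^{s} + 2 e^{s} is an antiderivative of f.
Check: d/ds[s^{2} e^{s} - 2 s e^{s} + 2 e^{s}] = s^{2} e^{s} = f(s).
F(1) = e; F(-1) = \frac{5}{e}.
Integral = F(1) - F(-1) = e - \frac{5}{e}.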